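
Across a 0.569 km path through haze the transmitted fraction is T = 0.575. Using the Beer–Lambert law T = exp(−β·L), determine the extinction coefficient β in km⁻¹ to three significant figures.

Beer–Lambert: T = exp(−βL) ⇒ β = −ln(T)/L = −ln(0.575)/0.569 = 0.5534/0.569 = 0.9726 km⁻¹.

0.973 km⁻¹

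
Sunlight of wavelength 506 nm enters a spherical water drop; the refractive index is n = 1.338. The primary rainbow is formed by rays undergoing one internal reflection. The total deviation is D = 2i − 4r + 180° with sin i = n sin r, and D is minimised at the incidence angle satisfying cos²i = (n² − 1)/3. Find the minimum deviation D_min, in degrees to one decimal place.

138.6°

cos²i = (1.79024 − 1)/3 = 0.26341; i = arccos(0.51324) = 59.120°.
sin r = sin 59.120°/1.338 = 0.64144; r = 39.899°.
D_min = 2·59.120° − 4·39.899° + 180° = 138.643°.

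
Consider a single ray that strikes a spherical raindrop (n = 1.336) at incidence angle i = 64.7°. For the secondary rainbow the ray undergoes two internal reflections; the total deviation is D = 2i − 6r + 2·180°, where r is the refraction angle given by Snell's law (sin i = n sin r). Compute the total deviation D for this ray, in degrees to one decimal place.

sin r = sin 64.7° / 1.336 = 0.9041/1.336 = 0.6767; r = 42.59°.
D = 2·64.7° − 6·42.59° + 2·180° = 129.40° − 255.52° + 360° = 233.88°.

233.9°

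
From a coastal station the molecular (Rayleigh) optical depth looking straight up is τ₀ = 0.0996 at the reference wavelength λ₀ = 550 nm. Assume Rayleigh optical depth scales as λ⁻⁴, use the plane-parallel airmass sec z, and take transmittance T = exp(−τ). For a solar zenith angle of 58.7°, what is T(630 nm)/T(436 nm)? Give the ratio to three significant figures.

Airmass: sec 58.7° = 1.9249.
τ(630 nm) = 0.0996 × (550/630)⁴ × 1.9249 = 0.0996 × 0.5809 × 1.9249 = 0.1114.
τ(436 nm) = 0.0996 × (550/436)⁴ × 1.9249 = 0.0996 × 2.5322 × 1.9249 = 0.4855.
T(630)/T(436) = exp(τ_B − τ_A) = exp(0.3741) = 1.4537.

1.45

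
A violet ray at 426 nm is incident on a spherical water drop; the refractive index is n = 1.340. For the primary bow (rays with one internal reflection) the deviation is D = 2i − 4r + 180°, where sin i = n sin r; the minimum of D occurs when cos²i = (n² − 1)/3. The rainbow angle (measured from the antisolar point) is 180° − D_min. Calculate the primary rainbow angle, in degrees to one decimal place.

41.1°

cos²i = (1.79560 − 1)/3 = 0.26520; i = arccos(0.51498) = 59.004°.
sin r = sin 59.004°/1.340 = 0.63971; r = 39.770°.
D_min = 2·59.004° − 4·39.770° + 180° = 138.929°.
Rainbow angle = 180° − D_min = 41.071°.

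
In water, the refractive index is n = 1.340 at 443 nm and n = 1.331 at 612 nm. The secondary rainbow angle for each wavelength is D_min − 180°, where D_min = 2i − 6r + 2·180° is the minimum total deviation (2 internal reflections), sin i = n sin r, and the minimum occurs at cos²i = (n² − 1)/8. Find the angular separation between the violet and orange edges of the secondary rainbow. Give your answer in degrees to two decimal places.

2.34°

At 443 nm (n = 1.340): cos²i = 0.09945 → i = 71.618°, r = 45.088°, D_min = 232.709°, rainbow angle = 52.709°.
At 612 nm (n = 1.331): cos²i = 0.09645 → i = 71.907°, r = 45.575°, D_min = 230.365°, rainbow angle = 50.365°.
Angular width = |52.709° − 50.365°| = 2.344°.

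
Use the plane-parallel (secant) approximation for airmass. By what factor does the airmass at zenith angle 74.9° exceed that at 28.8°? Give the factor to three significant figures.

3.36

X(74.9°)/X(28.8°) = sec 74.9° / sec 28.8° = cos 28.8° / cos 74.9° = 0.8763/0.2605 = 3.3639.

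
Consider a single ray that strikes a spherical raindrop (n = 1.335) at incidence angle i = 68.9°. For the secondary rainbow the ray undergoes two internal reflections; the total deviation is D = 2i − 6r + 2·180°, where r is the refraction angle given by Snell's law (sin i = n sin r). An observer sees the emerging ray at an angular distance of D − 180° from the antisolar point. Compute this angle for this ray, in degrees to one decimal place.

sin r = sin 68.9° / 1.335 = 0.9330/1.335 = 0.6988; r = 44.33°.
D = 2·68.9° − 6·44.33° + 2·180° = 137.80° − 266.00° + 360° = 231.80°.
Angle from antisolar point = D − 180° = 51.80°.

51.8°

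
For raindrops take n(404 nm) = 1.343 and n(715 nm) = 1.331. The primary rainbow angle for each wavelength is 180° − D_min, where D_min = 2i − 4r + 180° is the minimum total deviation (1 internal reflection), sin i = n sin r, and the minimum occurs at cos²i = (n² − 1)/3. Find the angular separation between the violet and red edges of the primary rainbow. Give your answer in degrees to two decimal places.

1.72°

At 404 nm (n = 1.343): cos²i = 0.26788 → i = 58.830°, r = 39.577°, D_min = 139.354°, rainbow angle = 40.646°.
At 715 nm (n = 1.331): cos²i = 0.25719 → i = 59.527°, r = 40.356°, D_min = 137.630°, rainbow angle = 42.370°.
Angular width = |40.646° − 42.370°| = 1.724°.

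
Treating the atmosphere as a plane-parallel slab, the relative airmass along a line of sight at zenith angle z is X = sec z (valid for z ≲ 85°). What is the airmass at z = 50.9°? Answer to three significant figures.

1.59

X = sec z = 1/cos 50.9° = 1/0.6307 = 1.5856.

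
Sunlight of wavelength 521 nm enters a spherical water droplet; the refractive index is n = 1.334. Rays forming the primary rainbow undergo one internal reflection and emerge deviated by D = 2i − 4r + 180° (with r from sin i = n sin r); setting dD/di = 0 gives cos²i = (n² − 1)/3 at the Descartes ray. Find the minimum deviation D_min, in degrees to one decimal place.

138.1°

cos²i = (1.77956 − 1)/3 = 0.25985; i = arccos(0.50976) = 59.352°.
sin r = sin 59.352°/1.334 = 0.64492; r = 40.159°.
D_min = 2·59.352° − 4·40.159° + 180° = 138.067°.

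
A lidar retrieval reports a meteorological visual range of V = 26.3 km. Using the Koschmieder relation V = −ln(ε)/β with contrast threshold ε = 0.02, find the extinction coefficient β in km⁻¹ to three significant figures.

β = −ln(0.02) / V = 3.912 / 26.3 = 0.1487 km⁻¹.

0.149 km⁻¹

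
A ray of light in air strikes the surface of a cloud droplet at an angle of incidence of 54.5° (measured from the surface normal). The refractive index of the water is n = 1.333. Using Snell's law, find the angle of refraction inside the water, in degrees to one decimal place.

Snell: sin θ_r = sin θ_i / n = sin 54.5° / 1.333 = 0.8141 / 1.333 = 0.6107.
θ_r = arcsin(0.6107) = 37.64°.

37.6°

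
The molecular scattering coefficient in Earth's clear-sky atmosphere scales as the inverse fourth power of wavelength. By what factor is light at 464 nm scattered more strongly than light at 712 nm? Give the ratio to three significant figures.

5.54

Rayleigh scattering ∝ λ⁻⁴, so the ratio of coefficients is the inverse fourth power of the wavelength ratio.
σ(464)/σ(712) = (712/464)⁴ = (1.5345)⁴ = 5.544.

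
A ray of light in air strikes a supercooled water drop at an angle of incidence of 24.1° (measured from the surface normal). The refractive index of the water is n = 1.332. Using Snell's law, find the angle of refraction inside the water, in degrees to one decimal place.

17.9°

Snell: sin θ_r = sin θ_i / n = sin 24.1° / 1.332 = 0.4083 / 1.332 = 0.3066.
θ_r = arcsin(0.3066) = 17.85°.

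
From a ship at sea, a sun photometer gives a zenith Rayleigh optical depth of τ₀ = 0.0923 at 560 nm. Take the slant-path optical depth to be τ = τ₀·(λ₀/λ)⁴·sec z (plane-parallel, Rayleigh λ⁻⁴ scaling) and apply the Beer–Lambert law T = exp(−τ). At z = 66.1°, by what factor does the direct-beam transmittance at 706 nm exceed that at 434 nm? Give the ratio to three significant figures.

Airmass: sec 66.1° = 2.4683.
τ(706 nm) = 0.0923 × (560/706)⁴ × 2.4683 = 0.0923 × 0.3959 × 2.4683 = 0.0902.
τ(434 nm) = 0.0923 × (560/434)⁴ × 2.4683 = 0.0923 × 2.7720 × 2.4683 = 0.6315.
T(706)/T(434) = exp(τ_B − τ_A) = exp(0.5413) = 1.7183.

1.72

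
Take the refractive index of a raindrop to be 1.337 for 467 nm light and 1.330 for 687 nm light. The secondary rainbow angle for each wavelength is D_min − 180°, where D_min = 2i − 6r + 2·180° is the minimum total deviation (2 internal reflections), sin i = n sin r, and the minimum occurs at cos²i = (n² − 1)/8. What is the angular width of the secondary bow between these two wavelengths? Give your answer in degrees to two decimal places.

1.83°

At 467 nm (n = 1.337): cos²i = 0.09845 → i = 71.714°, r = 45.249°, D_min = 231.934°, rainbow angle = 51.934°.
At 687 nm (n = 1.330): cos²i = 0.09611 → i = 71.940°, r = 45.630°, D_min = 230.101°, rainbow angle = 50.101°.
Angular width = |51.934° − 50.101°| = 1.832°.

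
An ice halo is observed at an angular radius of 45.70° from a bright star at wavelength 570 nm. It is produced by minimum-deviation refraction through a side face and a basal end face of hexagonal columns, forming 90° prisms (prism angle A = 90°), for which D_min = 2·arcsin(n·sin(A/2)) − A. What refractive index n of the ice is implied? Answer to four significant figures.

1.310

Rearranging: n = sin((D_min + A)/2) / sin(A/2).
(D_min + A)/2 = (45.70° + 90°)/2 = 67.850°.
n = sin 67.850° / sin 45° = 0.9262 / 0.7071 = 1.3098.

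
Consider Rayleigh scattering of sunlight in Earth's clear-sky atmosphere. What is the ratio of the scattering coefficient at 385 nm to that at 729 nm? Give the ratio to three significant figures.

Rayleigh scattering ∝ λ⁻⁴, so the ratio of coefficients is the inverse fourth power of the wavelength ratio.
σ(385)/σ(729) = (729/385)⁴ = (1.8935)⁴ = 12.85.

12.9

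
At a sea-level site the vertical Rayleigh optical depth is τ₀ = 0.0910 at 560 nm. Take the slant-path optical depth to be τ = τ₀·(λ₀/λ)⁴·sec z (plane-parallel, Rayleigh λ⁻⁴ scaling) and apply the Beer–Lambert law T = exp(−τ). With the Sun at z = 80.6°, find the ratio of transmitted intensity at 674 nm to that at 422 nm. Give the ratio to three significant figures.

Airmass: sec 80.6° = 6.1227.
τ(674 nm) = 0.0910 × (560/674)⁴ × 6.1227 = 0.0910 × 0.4766 × 6.1227 = 0.2655.
τ(422 nm) = 0.0910 × (560/422)⁴ × 6.1227 = 0.0910 × 3.1010 × 6.1227 = 1.7278.
T(674)/T(422) = exp(τ_B − τ_A) = exp(1.4623) = 4.3157.

4.32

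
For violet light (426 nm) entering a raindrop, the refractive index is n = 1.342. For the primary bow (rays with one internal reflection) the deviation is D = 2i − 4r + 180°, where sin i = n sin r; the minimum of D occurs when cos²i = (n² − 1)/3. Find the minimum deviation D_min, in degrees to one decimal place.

cos²i = (1.80096 − 1)/3 = 0.26699; i = arccos(0.51671) = 58.888°.
sin r = sin 58.888°/1.342 = 0.63797; r = 39.641°.
D_min = 2·58.888° − 4·39.641° + 180° = 139.213°.

139.2°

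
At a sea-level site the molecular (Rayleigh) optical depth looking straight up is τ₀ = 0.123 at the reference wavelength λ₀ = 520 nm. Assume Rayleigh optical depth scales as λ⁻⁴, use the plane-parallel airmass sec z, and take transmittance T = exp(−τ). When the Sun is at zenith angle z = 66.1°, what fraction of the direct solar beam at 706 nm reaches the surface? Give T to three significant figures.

0.915

sec 66.1° = 2.4683.
τ = 0.123 × (520/706)⁴ × 2.4683 = 0.123 × 0.2943 × 2.4683 = 0.0893.
T = exp(−0.0893) = 0.9145.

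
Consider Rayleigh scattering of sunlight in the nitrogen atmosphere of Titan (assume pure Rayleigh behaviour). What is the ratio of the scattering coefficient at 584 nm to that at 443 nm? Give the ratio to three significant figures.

Rayleigh scattering ∝ λ⁻⁴, so the ratio of coefficients is the inverse fourth power of the wavelength ratio.
σ(584)/σ(443) = (443/584)⁴ = (0.7586)⁴ = 0.3311.

0.331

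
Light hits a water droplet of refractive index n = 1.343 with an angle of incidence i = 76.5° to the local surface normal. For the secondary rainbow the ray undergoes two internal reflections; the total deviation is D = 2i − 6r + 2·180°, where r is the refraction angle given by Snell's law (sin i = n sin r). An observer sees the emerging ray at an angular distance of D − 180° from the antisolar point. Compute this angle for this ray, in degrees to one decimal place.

sin r = sin 76.5° / 1.343 = 0.9724/1.343 = 0.7240; r = 46.39°.
D = 2·76.5° − 6·46.39° + 2·180° = 153.00° − 278.33° + 360° = 234.67°.
Angle from antisolar point = D − 180° = 54.67°.

54.7°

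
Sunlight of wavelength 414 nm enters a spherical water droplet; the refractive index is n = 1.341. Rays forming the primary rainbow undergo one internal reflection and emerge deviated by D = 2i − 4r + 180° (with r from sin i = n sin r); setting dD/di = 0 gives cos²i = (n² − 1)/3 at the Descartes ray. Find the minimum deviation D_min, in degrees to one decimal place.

139.1°

cos²i = (1.79828 − 1)/3 = 0.26609; i = arccos(0.51584) = 58.946°.
sin r = sin 58.946°/1.341 = 0.63884; r = 39.705°.
D_min = 2·58.946° − 4·39.705° + 180° = 139.071°.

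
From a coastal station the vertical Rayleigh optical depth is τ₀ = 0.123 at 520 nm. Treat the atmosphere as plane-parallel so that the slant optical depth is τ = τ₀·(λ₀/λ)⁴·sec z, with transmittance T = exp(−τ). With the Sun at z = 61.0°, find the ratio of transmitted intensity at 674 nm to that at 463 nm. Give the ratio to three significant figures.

1.37

Airmass: sec 61.0° = 2.0627.
τ(674 nm) = 0.123 × (520/674)⁴ × 2.0627 = 0.123 × 0.3543 × 2.0627 = 0.0899.
τ(463 nm) = 0.123 × (520/463)⁴ × 2.0627 = 0.123 × 1.5911 × 2.0627 = 0.4037.
T(674)/T(463) = exp(τ_B − τ_A) = exp(0.3138) = 1.3686.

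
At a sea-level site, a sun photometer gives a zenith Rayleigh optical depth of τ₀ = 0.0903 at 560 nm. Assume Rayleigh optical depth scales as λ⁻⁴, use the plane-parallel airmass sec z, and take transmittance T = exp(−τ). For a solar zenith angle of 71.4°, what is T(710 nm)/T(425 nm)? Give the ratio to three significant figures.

2.10

Airmass: sec 71.4° = 3.1352.
τ(710 nm) = 0.0903 × (560/710)⁴ × 3.1352 = 0.0903 × 0.3870 × 3.1352 = 0.1096.
τ(425 nm) = 0.0903 × (560/425)⁴ × 3.1352 = 0.0903 × 3.0144 × 3.1352 = 0.8534.
T(710)/T(425) = exp(τ_B − τ_A) = exp(0.7438) = 2.1040.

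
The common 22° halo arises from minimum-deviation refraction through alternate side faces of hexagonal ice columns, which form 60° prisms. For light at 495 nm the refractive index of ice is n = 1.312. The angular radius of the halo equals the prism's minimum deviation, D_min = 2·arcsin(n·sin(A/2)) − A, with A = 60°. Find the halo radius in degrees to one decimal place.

n·sin(A/2) = 1.312 × sin 30° = 1.312 × 0.5000 = 0.6560.
D_min = 2·arcsin(0.6560) − 60° = 2 × 40.996° − 60° = 21.991°.

22.0°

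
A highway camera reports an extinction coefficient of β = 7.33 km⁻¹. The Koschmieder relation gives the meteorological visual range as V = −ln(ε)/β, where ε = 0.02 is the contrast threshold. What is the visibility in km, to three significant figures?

V = −ln(0.02) / 7.33 = 3.912 / 7.33 = 0.5337 km.

0.534 km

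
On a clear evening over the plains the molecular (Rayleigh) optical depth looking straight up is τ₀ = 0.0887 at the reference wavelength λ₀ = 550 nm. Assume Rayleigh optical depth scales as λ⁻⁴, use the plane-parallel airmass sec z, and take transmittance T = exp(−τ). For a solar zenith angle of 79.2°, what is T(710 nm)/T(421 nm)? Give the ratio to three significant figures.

3.35

Airmass: sec 79.2° = 5.3367.
τ(710 nm) = 0.0887 × (550/710)⁴ × 5.3367 = 0.0887 × 0.3601 × 5.3367 = 0.1705.
τ(421 nm) = 0.0887 × (550/421)⁴ × 5.3367 = 0.0887 × 2.9129 × 5.3367 = 1.3789.
T(710)/T(421) = exp(τ_B − τ_A) = exp(1.2084) = 3.3481.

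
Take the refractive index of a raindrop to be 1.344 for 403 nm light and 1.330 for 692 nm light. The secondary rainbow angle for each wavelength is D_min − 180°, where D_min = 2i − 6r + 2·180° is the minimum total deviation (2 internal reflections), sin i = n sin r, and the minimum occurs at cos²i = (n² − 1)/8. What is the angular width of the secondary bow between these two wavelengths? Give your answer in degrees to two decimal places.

At 403 nm (n = 1.344): cos²i = 0.10079 → i = 71.490°, r = 44.874°, D_min = 233.733°, rainbow angle = 53.733°.
At 692 nm (n = 1.330): cos²i = 0.09611 → i = 71.940°, r = 45.630°, D_min = 230.101°, rainbow angle = 50.101°.
Angular width = |53.733° − 50.101°| = 3.632°.

3.63°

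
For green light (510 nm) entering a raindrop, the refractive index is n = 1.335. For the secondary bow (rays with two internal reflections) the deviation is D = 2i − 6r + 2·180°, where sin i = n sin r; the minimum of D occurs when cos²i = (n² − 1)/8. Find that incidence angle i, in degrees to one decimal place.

71.8°

cos²i = (1.335² − 1)/8 = (1.78222 − 1)/8 = 0.09778.
cos i = 0.31269, so i = 71.778°.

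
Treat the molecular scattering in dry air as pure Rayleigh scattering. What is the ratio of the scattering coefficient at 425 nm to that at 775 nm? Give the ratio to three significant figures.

Rayleigh scattering ∝ λ⁻⁴, so the ratio of coefficients is the inverse fourth power of the wavelength ratio.
σ(425)/σ(775) = (775/425)⁴ = (1.8235)⁴ = 11.06.

11.1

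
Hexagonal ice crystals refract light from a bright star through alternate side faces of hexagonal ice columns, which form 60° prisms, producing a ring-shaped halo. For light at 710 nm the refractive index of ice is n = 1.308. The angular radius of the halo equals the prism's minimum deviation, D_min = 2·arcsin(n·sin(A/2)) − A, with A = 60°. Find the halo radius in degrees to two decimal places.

21.69°

n·sin(A/2) = 1.308 × sin 30° = 1.308 × 0.5000 = 0.6540.
D_min = 2·arcsin(0.6540) − 60° = 2 × 40.844° − 60° = 21.688°.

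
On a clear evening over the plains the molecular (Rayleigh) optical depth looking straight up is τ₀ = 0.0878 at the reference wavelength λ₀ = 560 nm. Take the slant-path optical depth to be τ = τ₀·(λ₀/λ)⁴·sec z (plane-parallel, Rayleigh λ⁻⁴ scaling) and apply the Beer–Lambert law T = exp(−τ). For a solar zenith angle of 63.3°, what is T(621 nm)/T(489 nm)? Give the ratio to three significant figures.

1.23

Airmass: sec 63.3° = 2.2256.
τ(621 nm) = 0.0878 × (560/621)⁴ × 2.2256 = 0.0878 × 0.6613 × 2.2256 = 0.1292.
τ(489 nm) = 0.0878 × (560/489)⁴ × 2.2256 = 0.0878 × 1.7200 × 2.2256 = 0.3361.
T(621)/T(489) = exp(τ_B − τ_A) = exp(0.2069) = 1.2298.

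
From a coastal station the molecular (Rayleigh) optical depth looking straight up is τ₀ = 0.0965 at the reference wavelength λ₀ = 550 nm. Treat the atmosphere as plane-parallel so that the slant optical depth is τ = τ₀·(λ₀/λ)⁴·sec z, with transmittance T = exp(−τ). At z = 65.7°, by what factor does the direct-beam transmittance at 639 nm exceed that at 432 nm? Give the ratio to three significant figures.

1.63

Airmass: sec 65.7° = 2.4300.
τ(639 nm) = 0.0965 × (550/639)⁴ × 2.4300 = 0.0965 × 0.5488 × 2.4300 = 0.1287.
τ(432 nm) = 0.0965 × (550/432)⁴ × 2.4300 = 0.0965 × 2.6273 × 2.4300 = 0.6161.
T(639)/T(432) = exp(τ_B − τ_A) = exp(0.4874) = 1.6281.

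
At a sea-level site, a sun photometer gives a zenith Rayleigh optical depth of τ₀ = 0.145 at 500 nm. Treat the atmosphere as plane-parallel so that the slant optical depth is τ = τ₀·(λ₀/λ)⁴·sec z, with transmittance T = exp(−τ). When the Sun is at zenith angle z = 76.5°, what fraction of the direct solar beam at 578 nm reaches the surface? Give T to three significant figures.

0.706

sec 76.5° = 4.2837.
τ = 0.145 × (500/578)⁴ × 4.2837 = 0.145 × 0.5600 × 4.2837 = 0.3478.
T = exp(−0.3478) = 0.7062.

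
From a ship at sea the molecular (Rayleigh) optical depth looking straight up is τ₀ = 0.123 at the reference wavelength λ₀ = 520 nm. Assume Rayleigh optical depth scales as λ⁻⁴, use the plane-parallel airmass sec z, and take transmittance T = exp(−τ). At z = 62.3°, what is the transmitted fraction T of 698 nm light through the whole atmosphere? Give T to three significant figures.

sec 62.3° = 2.1513.
τ = 0.123 × (520/698)⁴ × 2.1513 = 0.123 × 0.3080 × 2.1513 = 0.0815.
T = exp(−0.0815) = 0.9217.

0.922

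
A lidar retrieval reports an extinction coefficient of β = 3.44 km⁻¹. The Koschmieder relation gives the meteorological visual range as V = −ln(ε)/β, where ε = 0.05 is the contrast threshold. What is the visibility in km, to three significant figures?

V = −ln(0.05) / 3.44 = 2.996 / 3.44 = 0.8709 km.

0.871 km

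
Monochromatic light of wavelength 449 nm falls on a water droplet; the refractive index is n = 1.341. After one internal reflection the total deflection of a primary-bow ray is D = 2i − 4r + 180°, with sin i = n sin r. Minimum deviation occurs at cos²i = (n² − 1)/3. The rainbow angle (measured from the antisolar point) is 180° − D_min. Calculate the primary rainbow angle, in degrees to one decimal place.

40.9°

cos²i = (1.79828 − 1)/3 = 0.26609; i = arccos(0.51584) = 58.946°.
sin r = sin 58.946°/1.341 = 0.63884; r = 39.705°.
D_min = 2·58.946° − 4·39.705° + 180° = 139.071°.
Rainbow angle = 180° − D_min = 40.929°.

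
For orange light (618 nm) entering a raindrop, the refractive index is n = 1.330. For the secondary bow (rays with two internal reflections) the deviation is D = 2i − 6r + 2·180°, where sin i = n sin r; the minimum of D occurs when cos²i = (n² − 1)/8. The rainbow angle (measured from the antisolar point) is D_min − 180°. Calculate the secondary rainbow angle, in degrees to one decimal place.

50.1°

cos²i = (1.76890 − 1)/8 = 0.09611; i = arccos(0.31002) = 71.940°.
sin r = sin 71.940°/1.330 = 0.71483; r = 45.630°.
D_min = 2·71.940° − 6·45.630° + 360° = 230.101°.
Rainbow angle = D_min − 180° = 50.101°.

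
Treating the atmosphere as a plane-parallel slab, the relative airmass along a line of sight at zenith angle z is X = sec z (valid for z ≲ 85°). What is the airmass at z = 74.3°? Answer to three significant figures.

X = sec z = 1/cos 74.3° = 1/0.2706 = 3.6955.

3.70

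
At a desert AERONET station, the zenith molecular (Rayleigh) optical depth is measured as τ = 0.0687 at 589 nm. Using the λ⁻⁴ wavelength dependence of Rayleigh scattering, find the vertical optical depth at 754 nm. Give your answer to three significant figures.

0.0256

τ(754 nm) = τ(589 nm) × (589/754)⁴ = 0.0687 × (0.7812)⁴ = 0.0687 × 0.3724 = 0.0256.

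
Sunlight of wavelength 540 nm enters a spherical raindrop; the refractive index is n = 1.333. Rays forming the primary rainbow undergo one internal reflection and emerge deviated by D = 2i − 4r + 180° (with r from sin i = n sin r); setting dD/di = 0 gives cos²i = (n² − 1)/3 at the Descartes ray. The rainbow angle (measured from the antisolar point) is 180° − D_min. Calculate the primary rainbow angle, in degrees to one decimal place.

cos²i = (1.77689 − 1)/3 = 0.25896; i = arccos(0.50888) = 59.410°.
sin r = sin 59.410°/1.333 = 0.64579; r = 40.225°.
D_min = 2·59.410° − 4·40.225° + 180° = 137.922°.
Rainbow angle = 180° − D_min = 42.078°.

42.1°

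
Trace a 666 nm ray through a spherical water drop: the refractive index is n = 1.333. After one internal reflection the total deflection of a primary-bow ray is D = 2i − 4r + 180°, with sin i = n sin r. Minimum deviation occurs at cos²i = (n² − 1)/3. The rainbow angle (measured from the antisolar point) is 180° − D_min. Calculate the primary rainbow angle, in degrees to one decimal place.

cos²i = (1.77689 − 1)/3 = 0.25896; i = arccos(0.50888) = 59.410°.
sin r = sin 59.410°/1.333 = 0.64579; r = 40.225°.
D_min = 2·59.410° − 4·40.225° + 180° = 137.922°.
Rainbow angle = 180° − D_min = 42.078°.

42.1°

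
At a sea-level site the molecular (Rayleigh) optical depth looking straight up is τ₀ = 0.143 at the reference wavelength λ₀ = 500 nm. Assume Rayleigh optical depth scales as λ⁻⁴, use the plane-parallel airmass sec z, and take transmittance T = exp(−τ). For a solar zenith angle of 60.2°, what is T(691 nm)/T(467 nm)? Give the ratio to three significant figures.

Airmass: sec 60.2° = 2.0122.
τ(691 nm) = 0.143 × (500/691)⁴ × 2.0122 = 0.143 × 0.2741 × 2.0122 = 0.0789.
τ(467 nm) = 0.143 × (500/467)⁴ × 2.0122 = 0.143 × 1.3141 × 2.0122 = 0.3781.
T(691)/T(467) = exp(τ_B − τ_A) = exp(0.2992) = 1.3488.

1.35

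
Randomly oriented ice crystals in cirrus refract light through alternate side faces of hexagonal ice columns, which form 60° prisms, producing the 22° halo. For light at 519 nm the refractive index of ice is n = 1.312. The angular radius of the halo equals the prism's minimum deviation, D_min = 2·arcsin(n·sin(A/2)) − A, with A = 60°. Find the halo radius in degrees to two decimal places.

n·sin(A/2) = 1.312 × sin 30° = 1.312 × 0.5000 = 0.6560.
D_min = 2·arcsin(0.6560) − 60° = 2 × 40.996° − 60° = 21.991°.

21.99°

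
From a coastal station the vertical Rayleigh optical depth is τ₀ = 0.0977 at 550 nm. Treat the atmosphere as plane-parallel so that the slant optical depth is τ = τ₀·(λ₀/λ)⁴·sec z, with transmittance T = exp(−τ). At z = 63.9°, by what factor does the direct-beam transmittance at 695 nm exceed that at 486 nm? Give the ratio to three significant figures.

Airmass: sec 63.9° = 2.2730.
τ(695 nm) = 0.0977 × (550/695)⁴ × 2.2730 = 0.0977 × 0.3922 × 2.2730 = 0.0871.
τ(486 nm) = 0.0977 × (550/486)⁴ × 2.2730 = 0.0977 × 1.6402 × 2.2730 = 0.3643.
T(695)/T(486) = exp(τ_B − τ_A) = exp(0.2772) = 1.3194.

1.32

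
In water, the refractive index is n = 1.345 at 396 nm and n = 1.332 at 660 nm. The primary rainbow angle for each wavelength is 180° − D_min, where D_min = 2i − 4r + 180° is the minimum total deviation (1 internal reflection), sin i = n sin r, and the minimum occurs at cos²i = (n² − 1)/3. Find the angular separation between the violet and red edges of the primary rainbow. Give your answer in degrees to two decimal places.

1.86°

At 396 nm (n = 1.345): cos²i = 0.26967 → i = 58.715°, r = 39.448°, D_min = 139.635°, rainbow angle = 40.365°.
At 660 nm (n = 1.332): cos²i = 0.25807 → i = 59.469°, r = 40.290°, D_min = 137.776°, rainbow angle = 42.224°.
Angular width = |40.365° − 42.224°| = 1.859°.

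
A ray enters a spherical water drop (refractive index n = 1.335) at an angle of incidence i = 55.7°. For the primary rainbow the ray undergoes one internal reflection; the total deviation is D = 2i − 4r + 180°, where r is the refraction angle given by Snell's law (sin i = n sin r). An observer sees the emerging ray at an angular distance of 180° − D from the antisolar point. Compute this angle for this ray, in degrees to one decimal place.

41.5°

sin r = sin 55.7° / 1.335 = 0.8261/1.335 = 0.6188; r = 38.23°.
D = 2·55.7° − 4·38.23° + 180° = 111.40° − 152.91° + 180° = 138.49°.
Angle from antisolar point = 180° − D = 41.51°.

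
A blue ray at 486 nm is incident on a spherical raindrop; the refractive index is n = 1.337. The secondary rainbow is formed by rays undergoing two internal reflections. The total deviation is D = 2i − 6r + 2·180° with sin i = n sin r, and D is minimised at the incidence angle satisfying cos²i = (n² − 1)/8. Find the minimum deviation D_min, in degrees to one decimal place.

cos²i = (1.78757 − 1)/8 = 0.09845; i = arccos(0.31376) = 71.714°.
sin r = sin 71.714°/1.337 = 0.71017; r = 45.249°.
D_min = 2·71.714° − 6·45.249° + 360° = 231.934°.

231.9°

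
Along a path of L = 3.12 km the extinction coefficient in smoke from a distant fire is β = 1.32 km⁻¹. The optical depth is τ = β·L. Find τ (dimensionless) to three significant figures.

4.12

τ = β·L = 1.32 × 3.12 = 4.1184.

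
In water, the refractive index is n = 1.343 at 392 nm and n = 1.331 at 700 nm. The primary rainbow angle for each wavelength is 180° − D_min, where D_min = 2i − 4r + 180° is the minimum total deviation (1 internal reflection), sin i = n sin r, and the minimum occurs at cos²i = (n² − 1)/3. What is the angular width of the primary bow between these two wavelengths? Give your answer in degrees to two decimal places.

At 392 nm (n = 1.343): cos²i = 0.26788 → i = 58.830°, r = 39.577°, D_min = 139.354°, rainbow angle = 40.646°.
At 700 nm (n = 1.331): cos²i = 0.25719 → i = 59.527°, r = 40.356°, D_min = 137.630°, rainbow angle = 42.370°.
Angular width = |40.646° − 42.370°| = 1.724°.

1.72°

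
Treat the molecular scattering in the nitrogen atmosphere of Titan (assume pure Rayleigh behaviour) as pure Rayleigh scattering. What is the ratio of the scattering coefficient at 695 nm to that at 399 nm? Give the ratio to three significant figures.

Rayleigh scattering ∝ λ⁻⁴, so the ratio of coefficients is the inverse fourth power of the wavelength ratio.
σ(695)/σ(399) = (399/695)⁴ = (0.5741)⁴ = 0.1086.

0.109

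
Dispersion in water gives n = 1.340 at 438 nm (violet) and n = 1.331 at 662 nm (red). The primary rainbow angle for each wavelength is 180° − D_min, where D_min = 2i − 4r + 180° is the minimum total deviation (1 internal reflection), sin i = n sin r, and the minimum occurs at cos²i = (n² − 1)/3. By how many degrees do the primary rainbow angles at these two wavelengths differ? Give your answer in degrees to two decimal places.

At 438 nm (n = 1.340): cos²i = 0.26520 → i = 59.004°, r = 39.770°, D_min = 138.929°, rainbow angle = 41.071°.
At 662 nm (n = 1.331): cos²i = 0.25719 → i = 59.527°, r = 40.356°, D_min = 137.630°, rainbow angle = 42.370°.
Angular width = |41.071° − 42.370°| = 1.299°.

1.30°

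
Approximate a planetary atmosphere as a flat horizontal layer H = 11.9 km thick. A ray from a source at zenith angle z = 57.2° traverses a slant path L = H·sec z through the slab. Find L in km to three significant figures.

sec z = 1/cos 57.2° = 1.8460.
L = 11.9 × 1.8460 = 21.968 km.

22.0 km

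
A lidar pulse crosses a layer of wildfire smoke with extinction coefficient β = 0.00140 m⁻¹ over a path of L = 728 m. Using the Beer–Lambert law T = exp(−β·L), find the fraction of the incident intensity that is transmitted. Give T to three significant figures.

0.361

τ = β·L = 0.00140 × 728 = 1.0192.
T = exp(−1.0192) = 0.3609.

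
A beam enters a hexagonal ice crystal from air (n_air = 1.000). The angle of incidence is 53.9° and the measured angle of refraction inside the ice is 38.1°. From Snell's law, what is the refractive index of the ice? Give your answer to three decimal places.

1.309

n = sin θ_i / sin θ_r = sin 53.9° / sin 38.1° = 0.8080 / 0.6170 = 1.3095.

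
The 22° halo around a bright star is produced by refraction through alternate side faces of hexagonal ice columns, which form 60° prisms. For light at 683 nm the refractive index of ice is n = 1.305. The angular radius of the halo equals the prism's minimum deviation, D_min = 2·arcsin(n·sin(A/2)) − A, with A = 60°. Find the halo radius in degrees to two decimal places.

21.46°

n·sin(A/2) = 1.305 × sin 30° = 1.305 × 0.5000 = 0.6525.
D_min = 2·arcsin(0.6525) − 60° = 2 × 40.730° − 60° = 21.461°.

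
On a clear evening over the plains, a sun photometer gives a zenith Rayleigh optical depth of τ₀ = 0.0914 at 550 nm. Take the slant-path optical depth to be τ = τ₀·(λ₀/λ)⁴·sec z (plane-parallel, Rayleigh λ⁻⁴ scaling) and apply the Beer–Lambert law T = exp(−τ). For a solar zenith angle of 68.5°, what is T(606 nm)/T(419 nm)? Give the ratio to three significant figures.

1.77

Airmass: sec 68.5° = 2.7285.
τ(606 nm) = 0.0914 × (550/606)⁴ × 2.7285 = 0.0914 × 0.6785 × 2.7285 = 0.1692.
τ(419 nm) = 0.0914 × (550/419)⁴ × 2.7285 = 0.0914 × 2.9689 × 2.7285 = 0.7404.
T(606)/T(419) = exp(τ_B − τ_A) = exp(0.5712) = 1.7704.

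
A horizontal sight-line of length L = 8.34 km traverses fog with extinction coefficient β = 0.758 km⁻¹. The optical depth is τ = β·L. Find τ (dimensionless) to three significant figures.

τ = β·L = 0.758 × 8.34 = 6.3217.

6.32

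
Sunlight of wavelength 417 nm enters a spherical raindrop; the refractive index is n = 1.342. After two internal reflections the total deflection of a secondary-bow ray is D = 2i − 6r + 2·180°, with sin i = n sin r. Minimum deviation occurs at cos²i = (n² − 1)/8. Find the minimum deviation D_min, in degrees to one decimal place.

233.2°

cos²i = (1.80096 − 1)/8 = 0.10012; i = arccos(0.31642) = 71.554°.
sin r = sin 71.554°/1.342 = 0.70687; r = 44.981°.
D_min = 2·71.554° − 6·44.981° + 360° = 233.222°.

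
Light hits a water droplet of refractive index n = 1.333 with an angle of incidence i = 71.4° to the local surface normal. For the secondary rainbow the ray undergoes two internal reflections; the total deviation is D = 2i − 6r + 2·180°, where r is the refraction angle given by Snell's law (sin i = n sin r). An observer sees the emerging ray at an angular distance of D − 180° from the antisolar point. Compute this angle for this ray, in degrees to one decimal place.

50.9°

sin r = sin 71.4° / 1.333 = 0.9478/1.333 = 0.7110; r = 45.32°.
D = 2·71.4° − 6·45.32° + 2·180° = 142.80° − 271.90° + 360° = 230.90°.
Angle from antisolar point = D − 180° = 50.90°.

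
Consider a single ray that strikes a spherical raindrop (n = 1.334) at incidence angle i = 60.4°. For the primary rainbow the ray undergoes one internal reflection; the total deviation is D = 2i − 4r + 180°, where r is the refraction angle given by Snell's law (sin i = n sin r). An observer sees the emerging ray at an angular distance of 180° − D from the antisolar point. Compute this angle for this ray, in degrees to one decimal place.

41.9°

sin r = sin 60.4° / 1.334 = 0.8695/1.334 = 0.6518; r = 40.68°.
D = 2·60.4° − 4·40.68° + 180° = 120.80° − 162.71° + 180° = 138.09°.
Angle from antisolar point = 180° − D = 41.91°.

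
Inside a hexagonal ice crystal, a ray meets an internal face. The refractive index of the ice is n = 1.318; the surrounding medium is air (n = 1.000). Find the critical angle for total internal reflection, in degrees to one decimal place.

49.4°

sin θ_c = n_air / n = 1.000 / 1.318 = 0.7587.
θ_c = arcsin(0.7587) = 49.35°.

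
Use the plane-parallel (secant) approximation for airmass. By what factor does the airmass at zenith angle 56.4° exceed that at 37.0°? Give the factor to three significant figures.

1.44

X(56.4°)/X(37.0°) = sec 56.4° / sec 37.0° = cos 37.0° / cos 56.4° = 0.7986/0.5534 = 1.4432.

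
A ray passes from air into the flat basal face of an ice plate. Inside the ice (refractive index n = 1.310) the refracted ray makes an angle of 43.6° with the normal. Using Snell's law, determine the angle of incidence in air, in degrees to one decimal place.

Snell: sin θ_i = n · sin θ_r = 1.310 × sin 43.6° = 1.310 × 0.6896 = 0.9034.
θ_i = arcsin(0.9034) = 64.61°.

64.6°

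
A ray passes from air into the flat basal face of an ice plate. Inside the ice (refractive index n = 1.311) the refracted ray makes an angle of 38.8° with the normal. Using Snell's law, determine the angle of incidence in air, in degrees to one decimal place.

55.2°

Snell: sin θ_i = n · sin θ_r = 1.311 × sin 38.8° = 1.311 × 0.6266 = 0.8215.
θ_i = arcsin(0.8215) = 55.23°.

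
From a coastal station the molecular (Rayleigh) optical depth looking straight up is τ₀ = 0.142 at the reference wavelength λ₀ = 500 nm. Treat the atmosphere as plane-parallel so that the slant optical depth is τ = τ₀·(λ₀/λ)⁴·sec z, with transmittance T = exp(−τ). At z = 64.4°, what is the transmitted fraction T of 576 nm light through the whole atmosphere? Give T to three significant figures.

0.830

sec 64.4° = 2.3144.
τ = 0.142 × (500/576)⁴ × 2.3144 = 0.142 × 0.5678 × 2.3144 = 0.1866.
T = exp(−0.1866) = 0.8298.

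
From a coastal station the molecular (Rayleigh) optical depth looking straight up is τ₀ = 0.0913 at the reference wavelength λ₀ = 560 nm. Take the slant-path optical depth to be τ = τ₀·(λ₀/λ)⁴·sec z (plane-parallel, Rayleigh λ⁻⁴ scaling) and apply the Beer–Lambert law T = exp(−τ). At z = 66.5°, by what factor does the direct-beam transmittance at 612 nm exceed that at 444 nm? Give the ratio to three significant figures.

Airmass: sec 66.5° = 2.5078.
τ(612 nm) = 0.0913 × (560/612)⁴ × 2.5078 = 0.0913 × 0.7010 × 2.5078 = 0.1605.
τ(444 nm) = 0.0913 × (560/444)⁴ × 2.5078 = 0.0913 × 2.5306 × 2.5078 = 0.5794.
T(612)/T(444) = exp(τ_B − τ_A) = exp(0.4189) = 1.5203.

1.52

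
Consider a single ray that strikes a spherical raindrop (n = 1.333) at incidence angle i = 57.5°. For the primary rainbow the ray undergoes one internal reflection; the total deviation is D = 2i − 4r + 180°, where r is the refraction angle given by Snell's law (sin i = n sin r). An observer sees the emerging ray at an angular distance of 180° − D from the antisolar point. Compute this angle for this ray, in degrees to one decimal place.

sin r = sin 57.5° / 1.333 = 0.8434/1.333 = 0.6327; r = 39.25°.
D = 2·57.5° − 4·39.25° + 180° = 115.00° − 157.00° + 180° = 138.00°.
Angle from antisolar point = 180° − D = 42.00°.

42.0°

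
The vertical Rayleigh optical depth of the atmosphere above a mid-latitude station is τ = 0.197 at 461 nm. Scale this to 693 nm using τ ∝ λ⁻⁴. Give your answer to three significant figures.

τ(693 nm) = τ(461 nm) × (461/693)⁴ = 0.197 × (0.6652)⁴ = 0.197 × 0.1958 = 0.0386.

0.0386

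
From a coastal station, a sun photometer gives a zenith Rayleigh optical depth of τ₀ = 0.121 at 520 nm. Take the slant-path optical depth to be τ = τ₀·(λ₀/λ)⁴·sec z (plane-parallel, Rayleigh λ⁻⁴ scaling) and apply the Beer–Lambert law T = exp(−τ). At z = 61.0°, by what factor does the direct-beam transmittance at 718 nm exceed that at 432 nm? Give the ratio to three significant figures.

1.58

Airmass: sec 61.0° = 2.0627.
τ(718 nm) = 0.121 × (520/718)⁴ × 2.0627 = 0.121 × 0.2751 × 2.0627 = 0.0687.
τ(432 nm) = 0.121 × (520/432)⁴ × 2.0627 = 0.121 × 2.0993 × 2.0627 = 0.5240.
T(718)/T(432) = exp(τ_B − τ_A) = exp(0.4553) = 1.5766.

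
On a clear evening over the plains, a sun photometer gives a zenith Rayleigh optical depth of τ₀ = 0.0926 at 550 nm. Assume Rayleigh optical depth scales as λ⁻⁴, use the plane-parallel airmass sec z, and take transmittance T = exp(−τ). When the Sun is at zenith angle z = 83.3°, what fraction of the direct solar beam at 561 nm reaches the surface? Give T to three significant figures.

sec 83.3° = 8.5711.
τ = 0.0926 × (550/561)⁴ × 8.5711 = 0.0926 × 0.9238 × 8.5711 = 0.7332.
T = exp(−0.7332) = 0.4803.

0.480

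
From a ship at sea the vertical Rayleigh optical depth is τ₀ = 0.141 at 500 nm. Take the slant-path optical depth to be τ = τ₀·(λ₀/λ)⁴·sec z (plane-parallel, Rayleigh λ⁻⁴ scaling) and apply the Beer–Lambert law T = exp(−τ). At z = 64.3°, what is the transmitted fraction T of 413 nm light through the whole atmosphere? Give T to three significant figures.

0.497

sec 64.3° = 2.3060.
τ = 0.141 × (500/413)⁴ × 2.3060 = 0.141 × 2.1482 × 2.3060 = 0.6985.
T = exp(−0.6985) = 0.4973.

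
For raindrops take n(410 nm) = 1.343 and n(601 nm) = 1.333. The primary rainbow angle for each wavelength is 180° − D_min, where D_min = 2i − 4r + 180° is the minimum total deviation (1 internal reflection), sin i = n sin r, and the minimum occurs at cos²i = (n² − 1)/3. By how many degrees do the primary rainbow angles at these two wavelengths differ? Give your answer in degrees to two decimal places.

At 410 nm (n = 1.343): cos²i = 0.26788 → i = 58.830°, r = 39.577°, D_min = 139.354°, rainbow angle = 40.646°.
At 601 nm (n = 1.333): cos²i = 0.25896 → i = 59.410°, r = 40.225°, D_min = 137.922°, rainbow angle = 42.078°.
Angular width = |40.646° − 42.078°| = 1.432°.

1.43°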